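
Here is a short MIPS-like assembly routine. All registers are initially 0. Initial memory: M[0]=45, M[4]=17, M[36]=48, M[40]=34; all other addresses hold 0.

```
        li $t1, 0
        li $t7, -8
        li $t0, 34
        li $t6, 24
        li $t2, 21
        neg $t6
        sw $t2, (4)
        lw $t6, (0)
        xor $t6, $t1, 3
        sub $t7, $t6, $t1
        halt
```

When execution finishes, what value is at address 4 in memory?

21

after li $t1, 0: $t1=0
after li $t7, -8: $t7=-8
after li $t0, 34: $t0=34
after li $t6, 24: $t6=24
after li $t2, 21: $t2=21
after neg $t6: $t6=-(24)=-24
sw $t2, (4) → M[4]=21
after lw $t6, (0): $t6=M[0]=45
after xor $t6, $t1, 3: $t6=0^3=3
after sub $t7, $t6, $t1: $t7=3-0=3
halt.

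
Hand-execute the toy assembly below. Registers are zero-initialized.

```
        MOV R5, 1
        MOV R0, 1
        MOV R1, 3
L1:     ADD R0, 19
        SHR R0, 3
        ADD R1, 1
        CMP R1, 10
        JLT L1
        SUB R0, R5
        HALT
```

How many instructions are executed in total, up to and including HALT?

40

after MOV R5, 1: R5=1
after MOV R0, 1: R0=1
after MOV R1, 3: R1=3
after ADD R0, 19: R0=1+19=20
after SHR R0, 3: R0=20>>3=2
after ADD R1, 1: R1=3+1=4
CMP R1, 10  (cmp 4,10)
JLT L1: taken
after ADD R0, 19: R0=2+19=21
after SHR R0, 3: R0=21>>3=2
after ADD R1, 1: R1=4+1=5
CMP R1, 10  (cmp 5,10)
JLT L1: taken
after ADD R0, 19: R0=2+19=21
after SHR R0, 3: R0=21>>3=2
after ADD R1, 1: R1=5+1=6
CMP R1, 10  (cmp 6,10)
JLT L1: taken
after ADD R0, 19: R0=2+19=21
after SHR R0, 3: R0=21>>3=2
after ADD R1, 1: R1=6+1=7
CMP R1, 10  (cmp 7,10)
JLT L1: taken
after ADD R0, 19: R0=2+19=21
after SHR R0, 3: R0=21>>3=2
after ADD R1, 1: R1=7+1=8
CMP R1, 10  (cmp 8,10)
JLT L1: taken
after ADD R0, 19: R0=2+19=21
after SHR R0, 3: R0=21>>3=2
after ADD R1, 1: R1=8+1=9
CMP R1, 10  (cmp 9,10)
JLT L1: taken
after ADD R0, 19: R0=2+19=21
after SHR R0, 3: R0=21>>3=2
after ADD R1, 1: R1=9+1=10
CMP R1, 10  (cmp 10,10)
JLT L1: not taken
after SUB R0, R5: R0=2-1=1
halt.
Total executed instructions: 40.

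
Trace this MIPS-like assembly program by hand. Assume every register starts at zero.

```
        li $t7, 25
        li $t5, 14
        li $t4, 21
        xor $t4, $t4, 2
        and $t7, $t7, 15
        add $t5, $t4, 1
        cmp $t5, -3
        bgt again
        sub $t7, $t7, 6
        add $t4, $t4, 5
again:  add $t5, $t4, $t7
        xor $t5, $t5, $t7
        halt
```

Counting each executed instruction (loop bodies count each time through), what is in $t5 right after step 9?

li $t7, 25 → $t7=25
li $t5, 14 → $t5=14
li $t4, 21 → $t4=21
xor $t4, $t4, 2 → $t4=21^2=23
and $t7, $t7, 15 → $t7=25&15=9
add $t5, $t4, 1 → $t5=23+1=24
cmp $t5, -3  (cmp 24,-3)
bgt again: taken
add $t5, $t4, $t7 → $t5=23+9=32
After step 9: $t5 = 32.

32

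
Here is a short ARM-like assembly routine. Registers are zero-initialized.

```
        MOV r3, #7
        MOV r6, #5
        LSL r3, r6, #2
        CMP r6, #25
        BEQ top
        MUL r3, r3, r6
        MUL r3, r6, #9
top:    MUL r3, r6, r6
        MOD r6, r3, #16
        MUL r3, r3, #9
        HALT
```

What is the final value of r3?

225

after MOV r3, #7: r3=7
after MOV r6, #5: r6=5
after LSL r3, r6, #2: r3=5<<2=20
CMP r6, #25  (cmp 5,25)
BEQ top: not taken
after MUL r3, r3, r6: r3=20*5=100
after MUL r3, r6, #9: r3=5*9=45
after MUL r3, r6, r6: r3=5*5=25
after MOD r6, r3, #16: r6=25%16=9
after MUL r3, r3, #9: r3=25*9=225
halt.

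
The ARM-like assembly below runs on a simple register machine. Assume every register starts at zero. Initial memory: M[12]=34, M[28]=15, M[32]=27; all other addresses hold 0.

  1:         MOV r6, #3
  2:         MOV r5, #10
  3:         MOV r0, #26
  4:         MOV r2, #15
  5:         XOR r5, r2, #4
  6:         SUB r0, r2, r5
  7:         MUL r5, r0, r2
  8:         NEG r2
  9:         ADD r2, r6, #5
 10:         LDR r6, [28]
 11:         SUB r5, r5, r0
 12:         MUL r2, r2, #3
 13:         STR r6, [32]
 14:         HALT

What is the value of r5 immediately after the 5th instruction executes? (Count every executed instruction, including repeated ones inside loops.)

MOV r6, #3 → r6=3
MOV r5, #10 → r5=10
MOV r0, #26 → r0=26
MOV r2, #15 → r2=15
XOR r5, r2, #4 → r5=15^4=11
After step 5: r5 = 11.

11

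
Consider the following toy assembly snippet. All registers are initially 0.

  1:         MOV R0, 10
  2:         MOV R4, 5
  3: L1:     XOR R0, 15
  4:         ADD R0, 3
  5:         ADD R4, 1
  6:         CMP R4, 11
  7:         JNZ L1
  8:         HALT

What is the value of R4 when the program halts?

MOV R0, 10 → R0=10
MOV R4, 5 → R4=5
XOR R0, 15 → R0=10^15=5
ADD R0, 3 → R0=5+3=8
ADD R4, 1 → R4=5+1=6
CMP R4, 11  (cmp 6,11)
JNZ L1: taken
XOR R0, 15 → R0=8^15=7
ADD R0, 3 → R0=7+3=10
ADD R4, 1 → R4=6+1=7
CMP R4, 11  (cmp 7,11)
JNZ L1: taken
XOR R0, 15 → R0=10^15=5
ADD R0, 3 → R0=5+3=8
ADD R4, 1 → R4=7+1=8
CMP R4, 11  (cmp 8,11)
JNZ L1: taken
XOR R0, 15 → R0=8^15=7
ADD R0, 3 → R0=7+3=10
ADD R4, 1 → R4=8+1=9
CMP R4, 11  (cmp 9,11)
JNZ L1: taken
XOR R0, 15 → R0=10^15=5
ADD R0, 3 → R0=5+3=8
ADD R4, 1 → R4=9+1=10
CMP R4, 11  (cmp 10,11)
JNZ L1: taken
XOR R0, 15 → R0=8^15=7
ADD R0, 3 → R0=7+3=10
ADD R4, 1 → R4=10+1=11
CMP R4, 11  (cmp 11,11)
JNZ L1: not taken
halt.

11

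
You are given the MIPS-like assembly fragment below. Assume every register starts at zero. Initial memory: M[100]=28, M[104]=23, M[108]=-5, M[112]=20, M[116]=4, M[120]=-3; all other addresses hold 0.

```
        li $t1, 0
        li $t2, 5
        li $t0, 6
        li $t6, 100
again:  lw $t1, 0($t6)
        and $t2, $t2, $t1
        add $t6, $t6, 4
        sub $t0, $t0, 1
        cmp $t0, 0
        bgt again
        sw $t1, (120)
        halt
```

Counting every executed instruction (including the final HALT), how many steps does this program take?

42

after li $t1, 0: $t1=0
after li $t2, 5: $t2=5
after li $t0, 6: $t0=6
after li $t6, 100: $t6=100
after lw $t1, 0($t6): $t1=M[100]=28
after and $t2, $t2, $t1: $t2=5&28=4
after add $t6, $t6, 4: $t6=100+4=104
after sub $t0, $t0, 1: $t0=6-1=5
cmp $t0, 0  (cmp 5,0)
bgt again: taken
after lw $t1, 0($t6): $t1=M[104]=23
after and $t2, $t2, $t1: $t2=4&23=4
after add $t6, $t6, 4: $t6=104+4=108
after sub $t0, $t0, 1: $t0=5-1=4
cmp $t0, 0  (cmp 4,0)
bgt again: taken
after lw $t1, 0($t6): $t1=M[108]=-5
after and $t2, $t2, $t1: $t2=4&(-5)=0
after add $t6, $t6, 4: $t6=108+4=112
after sub $t0, $t0, 1: $t0=4-1=3
cmp $t0, 0  (cmp 3,0)
bgt again: taken
after lw $t1, 0($t6): $t1=M[112]=20
after and $t2, $t2, $t1: $t2=0&20=0
after add $t6, $t6, 4: $t6=112+4=116
after sub $t0, $t0, 1: $t0=3-1=2
cmp $t0, 0  (cmp 2,0)
bgt again: taken
after lw $t1, 0($t6): $t1=M[116]=4
after and $t2, $t2, $t1: $t2=0&4=0
after add $t6, $t6, 4: $t6=116+4=120
after sub $t0, $t0, 1: $t0=2-1=1
cmp $t0, 0  (cmp 1,0)
bgt again: taken
after lw $t1, 0($t6): $t1=M[120]=-3
after and $t2, $t2, $t1: $t2=0&(-3)=0
after add $t6, $t6, 4: $t6=120+4=124
after sub $t0, $t0, 1: $t0=1-1=0
cmp $t0, 0  (cmp 0,0)
bgt again: not taken
sw $t1, (120) → M[120]=-3
halt.
Total executed instructions: 42.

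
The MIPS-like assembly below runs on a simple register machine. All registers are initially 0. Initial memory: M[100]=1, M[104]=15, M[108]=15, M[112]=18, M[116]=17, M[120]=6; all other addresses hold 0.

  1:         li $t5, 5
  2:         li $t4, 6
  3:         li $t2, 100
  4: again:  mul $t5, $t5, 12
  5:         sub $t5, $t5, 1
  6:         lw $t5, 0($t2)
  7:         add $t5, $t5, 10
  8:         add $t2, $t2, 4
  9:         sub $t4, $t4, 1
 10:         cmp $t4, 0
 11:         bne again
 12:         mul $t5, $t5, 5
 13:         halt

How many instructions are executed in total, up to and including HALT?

53

li $t5, 5 → $t5=5
li $t4, 6 → $t4=6
li $t2, 100 → $t2=100
mul $t5, $t5, 12 → $t5=5*12=60
sub $t5, $t5, 1 → $t5=60-1=59
lw $t5, 0($t2) → $t5=M[100]=1
add $t5, $t5, 10 → $t5=1+10=11
add $t2, $t2, 4 → $t2=100+4=104
sub $t4, $t4, 1 → $t4=6-1=5
cmp $t4, 0  (cmp 5,0)
bne again: taken
mul $t5, $t5, 12 → $t5=11*12=132
sub $t5, $t5, 1 → $t5=132-1=131
lw $t5, 0($t2) → $t5=M[104]=15
add $t5, $t5, 10 → $t5=15+10=25
add $t2, $t2, 4 → $t2=104+4=108
sub $t4, $t4, 1 → $t4=5-1=4
cmp $t4, 0  (cmp 4,0)
bne again: taken
mul $t5, $t5, 12 → $t5=25*12=300
sub $t5, $t5, 1 → $t5=300-1=299
lw $t5, 0($t2) → $t5=M[108]=15
add $t5, $t5, 10 → $t5=15+10=25
add $t2, $t2, 4 → $t2=108+4=112
sub $t4, $t4, 1 → $t4=4-1=3
cmp $t4, 0  (cmp 3,0)
bne again: taken
mul $t5, $t5, 12 → $t5=25*12=300
sub $t5, $t5, 1 → $t5=300-1=299
lw $t5, 0($t2) → $t5=M[112]=18
add $t5, $t5, 10 → $t5=18+10=28
add $t2, $t2, 4 → $t2=112+4=116
sub $t4, $t4, 1 → $t4=3-1=2
cmp $t4, 0  (cmp 2,0)
bne again: taken
mul $t5, $t5, 12 → $t5=28*12=336
sub $t5, $t5, 1 → $t5=336-1=335
lw $t5, 0($t2) → $t5=M[116]=17
add $t5, $t5, 10 → $t5=17+10=27
add $t2, $t2, 4 → $t2=116+4=120
sub $t4, $t4, 1 → $t4=2-1=1
cmp $t4, 0  (cmp 1,0)
bne again: taken
mul $t5, $t5, 12 → $t5=27*12=324
sub $t5, $t5, 1 → $t5=324-1=323
lw $t5, 0($t2) → $t5=M[120]=6
add $t5, $t5, 10 → $t5=6+10=16
add $t2, $t2, 4 → $t2=120+4=124
sub $t4, $t4, 1 → $t4=1-1=0
cmp $t4, 0  (cmp 0,0)
bne again: not taken
mul $t5, $t5, 5 → $t5=16*5=80
halt.
Total executed instructions: 53.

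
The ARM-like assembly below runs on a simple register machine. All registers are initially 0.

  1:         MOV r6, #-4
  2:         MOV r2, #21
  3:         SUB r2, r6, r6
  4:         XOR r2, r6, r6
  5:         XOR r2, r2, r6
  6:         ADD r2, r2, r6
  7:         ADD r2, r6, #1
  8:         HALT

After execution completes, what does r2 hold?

-3

r6=-4
r2=21
r2=(-4)-(-4)=0
r2=(-4)^(-4)=0
r2=0^(-4)=-4
r2=(-4)+(-4)=-8
r2=(-4)+1=-3
halt.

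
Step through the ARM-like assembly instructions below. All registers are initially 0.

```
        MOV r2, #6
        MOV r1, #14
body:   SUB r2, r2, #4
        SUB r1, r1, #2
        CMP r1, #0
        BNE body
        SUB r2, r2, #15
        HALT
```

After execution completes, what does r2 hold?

-37

MOV r2, #6 → r2=6
MOV r1, #14 → r1=14
SUB r2, r2, #4 → r2=6-4=2
SUB r1, r1, #2 → r1=14-2=12
CMP r1, #0  (cmp 12,0)
BNE body: taken
SUB r2, r2, #4 → r2=2-4=-2
SUB r1, r1, #2 → r1=12-2=10
CMP r1, #0  (cmp 10,0)
BNE body: taken
SUB r2, r2, #4 → r2=(-2)-4=-6
SUB r1, r1, #2 → r1=10-2=8
CMP r1, #0  (cmp 8,0)
BNE body: taken
SUB r2, r2, #4 → r2=(-6)-4=-10
SUB r1, r1, #2 → r1=8-2=6
CMP r1, #0  (cmp 6,0)
BNE body: taken
SUB r2, r2, #4 → r2=(-10)-4=-14
SUB r1, r1, #2 → r1=6-2=4
CMP r1, #0  (cmp 4,0)
BNE body: taken
SUB r2, r2, #4 → r2=(-14)-4=-18
SUB r1, r1, #2 → r1=4-2=2
CMP r1, #0  (cmp 2,0)
BNE body: taken
SUB r2, r2, #4 → r2=(-18)-4=-22
SUB r1, r1, #2 → r1=2-2=0
CMP r1, #0  (cmp 0,0)
BNE body: not taken
SUB r2, r2, #15 → r2=(-22)-15=-37
halt.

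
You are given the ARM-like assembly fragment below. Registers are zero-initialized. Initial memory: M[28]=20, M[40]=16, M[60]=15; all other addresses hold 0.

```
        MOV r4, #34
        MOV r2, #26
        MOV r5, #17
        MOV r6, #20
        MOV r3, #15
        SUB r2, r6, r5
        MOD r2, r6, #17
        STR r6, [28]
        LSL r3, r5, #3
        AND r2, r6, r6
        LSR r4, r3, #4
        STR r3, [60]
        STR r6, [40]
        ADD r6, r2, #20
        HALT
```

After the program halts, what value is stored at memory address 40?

20

MOV r4, #34 → r4=34
MOV r2, #26 → r2=26
MOV r5, #17 → r5=17
MOV r6, #20 → r6=20
MOV r3, #15 → r3=15
SUB r2, r6, r5 → r2=20-17=3
MOD r2, r6, #17 → r2=20%17=3
STR r6, [28] → M[28]=20
LSL r3, r5, #3 → r3=17<<3=136
AND r2, r6, r6 → r2=20&20=20
LSR r4, r3, #4 → r4=136>>4=8
STR r3, [60] → M[60]=136
STR r6, [40] → M[40]=20
ADD r6, r2, #20 → r6=20+20=40
halt.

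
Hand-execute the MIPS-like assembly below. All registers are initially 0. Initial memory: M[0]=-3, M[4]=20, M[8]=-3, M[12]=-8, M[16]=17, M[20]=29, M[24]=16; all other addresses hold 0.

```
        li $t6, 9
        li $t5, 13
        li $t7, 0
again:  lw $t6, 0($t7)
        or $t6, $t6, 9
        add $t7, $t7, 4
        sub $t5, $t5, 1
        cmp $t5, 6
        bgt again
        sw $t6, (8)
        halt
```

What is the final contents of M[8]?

after li $t6, 9: $t6=9
after li $t5, 13: $t5=13
after li $t7, 0: $t7=0
after lw $t6, 0($t7): $t6=M[0]=-3
after or $t6, $t6, 9: $t6=(-3)|9=-3
after add $t7, $t7, 4: $t7=0+4=4
after sub $t5, $t5, 1: $t5=13-1=12
cmp $t5, 6  (cmp 12,6)
bgt again: taken
after lw $t6, 0($t7): $t6=M[4]=20
after or $t6, $t6, 9: $t6=20|9=29
after add $t7, $t7, 4: $t7=4+4=8
after sub $t5, $t5, 1: $t5=12-1=11
cmp $t5, 6  (cmp 11,6)
bgt again: taken
after lw $t6, 0($t7): $t6=M[8]=-3
after or $t6, $t6, 9: $t6=(-3)|9=-3
after add $t7, $t7, 4: $t7=8+4=12
after sub $t5, $t5, 1: $t5=11-1=10
cmp $t5, 6  (cmp 10,6)
bgt again: taken
after lw $t6, 0($t7): $t6=M[12]=-8
after or $t6, $t6, 9: $t6=(-8)|9=-7
after add $t7, $t7, 4: $t7=12+4=16
after sub $t5, $t5, 1: $t5=10-1=9
cmp $t5, 6  (cmp 9,6)
bgt again: taken
after lw $t6, 0($t7): $t6=M[16]=17
after or $t6, $t6, 9: $t6=17|9=25
after add $t7, $t7, 4: $t7=16+4=20
after sub $t5, $t5, 1: $t5=9-1=8
cmp $t5, 6  (cmp 8,6)
bgt again: taken
after lw $t6, 0($t7): $t6=M[20]=29
after or $t6, $t6, 9: $t6=29|9=29
after add $t7, $t7, 4: $t7=20+4=24
after sub $t5, $t5, 1: $t5=8-1=7
cmp $t5, 6  (cmp 7,6)
bgt again: taken
after lw $t6, 0($t7): $t6=M[24]=16
after or $t6, $t6, 9: $t6=16|9=25
after add $t7, $t7, 4: $t7=24+4=28
after sub $t5, $t5, 1: $t5=7-1=6
cmp $t5, 6  (cmp 6,6)
bgt again: not taken
sw $t6, (8) → M[8]=25
halt.

25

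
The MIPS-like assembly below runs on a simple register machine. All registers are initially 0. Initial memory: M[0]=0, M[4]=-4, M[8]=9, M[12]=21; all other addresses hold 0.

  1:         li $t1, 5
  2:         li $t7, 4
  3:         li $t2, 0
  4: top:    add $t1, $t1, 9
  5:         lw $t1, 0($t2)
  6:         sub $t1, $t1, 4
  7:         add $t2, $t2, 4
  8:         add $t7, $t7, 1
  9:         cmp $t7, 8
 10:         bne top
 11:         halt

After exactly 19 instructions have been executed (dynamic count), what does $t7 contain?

6

li $t1, 5 → $t1=5
li $t7, 4 → $t7=4
li $t2, 0 → $t2=0
add $t1, $t1, 9 → $t1=5+9=14
lw $t1, 0($t2) → $t1=M[0]=0
sub $t1, $t1, 4 → $t1=0-4=-4
add $t2, $t2, 4 → $t2=0+4=4
add $t7, $t7, 1 → $t7=4+1=5
cmp $t7, 8  (cmp 5,8)
bne top: taken
add $t1, $t1, 9 → $t1=(-4)+9=5
lw $t1, 0($t2) → $t1=M[4]=-4
sub $t1, $t1, 4 → $t1=(-4)-4=-8
add $t2, $t2, 4 → $t2=4+4=8
add $t7, $t7, 1 → $t7=5+1=6
cmp $t7, 8  (cmp 6,8)
bne top: taken
add $t1, $t1, 9 → $t1=(-8)+9=1
lw $t1, 0($t2) → $t1=M[8]=9
After step 19: $t7 = 6.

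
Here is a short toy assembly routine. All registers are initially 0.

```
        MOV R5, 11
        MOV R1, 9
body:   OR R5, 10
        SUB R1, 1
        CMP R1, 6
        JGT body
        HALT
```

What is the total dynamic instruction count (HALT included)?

15

after MOV R5, 11: R5=11
after MOV R1, 9: R1=9
after OR R5, 10: R5=11|10=11
after SUB R1, 1: R1=9-1=8
CMP R1, 6  (cmp 8,6)
JGT body: taken
after OR R5, 10: R5=11|10=11
after SUB R1, 1: R1=8-1=7
CMP R1, 6  (cmp 7,6)
JGT body: taken
after OR R5, 10: R5=11|10=11
after SUB R1, 1: R1=7-1=6
CMP R1, 6  (cmp 6,6)
JGT body: not taken
halt.
Total executed instructions: 15.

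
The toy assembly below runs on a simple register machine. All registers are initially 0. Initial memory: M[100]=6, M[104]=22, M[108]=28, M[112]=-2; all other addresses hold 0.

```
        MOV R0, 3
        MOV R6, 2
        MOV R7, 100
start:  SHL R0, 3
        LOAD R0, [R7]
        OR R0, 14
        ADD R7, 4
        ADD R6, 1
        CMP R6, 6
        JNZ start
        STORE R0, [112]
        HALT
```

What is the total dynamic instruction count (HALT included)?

R0=3
R6=2
R7=100
R0=3<<3=24
R0=M[100]=6
R0=6|14=14
R7=100+4=104
R6=2+1=3
CMP R6, 6  (cmp 3,6)
JNZ start: taken
R0=14<<3=112
R0=M[104]=22
R0=22|14=30
R7=104+4=108
R6=3+1=4
CMP R6, 6  (cmp 4,6)
JNZ start: taken
R0=30<<3=240
R0=M[108]=28
R0=28|14=30
R7=108+4=112
R6=4+1=5
CMP R6, 6  (cmp 5,6)
JNZ start: taken
R0=30<<3=240
R0=M[112]=-2
R0=(-2)|14=-2
R7=112+4=116
R6=5+1=6
CMP R6, 6  (cmp 6,6)
JNZ start: not taken
STORE R0, [112] → M[112]=-2
halt.
Total executed instructions: 33.

33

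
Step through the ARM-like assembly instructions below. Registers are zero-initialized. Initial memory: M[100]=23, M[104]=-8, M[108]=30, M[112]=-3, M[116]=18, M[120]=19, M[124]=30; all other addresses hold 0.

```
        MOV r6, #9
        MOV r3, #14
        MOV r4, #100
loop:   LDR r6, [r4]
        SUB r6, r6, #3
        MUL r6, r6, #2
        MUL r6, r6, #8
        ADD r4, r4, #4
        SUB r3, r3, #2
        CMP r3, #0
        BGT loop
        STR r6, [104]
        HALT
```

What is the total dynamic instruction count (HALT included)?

r6=9
r3=14
r4=100
r6=M[100]=23
r6=23-3=20
r6=20*2=40
r6=40*8=320
r4=100+4=104
r3=14-2=12
CMP r3, #0  (cmp 12,0)
BGT loop: taken
r6=M[104]=-8
r6=(-8)-3=-11
r6=(-11)*2=-22
r6=(-22)*8=-176
r4=104+4=108
r3=12-2=10
CMP r3, #0  (cmp 10,0)
BGT loop: taken
r6=M[108]=30
r6=30-3=27
r6=27*2=54
r6=54*8=432
r4=108+4=112
r3=10-2=8
CMP r3, #0  (cmp 8,0)
BGT loop: taken
r6=M[112]=-3
r6=(-3)-3=-6
r6=(-6)*2=-12
r6=(-12)*8=-96
r4=112+4=116
r3=8-2=6
CMP r3, #0  (cmp 6,0)
BGT loop: taken
r6=M[116]=18
r6=18-3=15
r6=15*2=30
r6=30*8=240
r4=116+4=120
r3=6-2=4
CMP r3, #0  (cmp 4,0)
BGT loop: taken
r6=M[120]=19
r6=19-3=16
r6=16*2=32
r6=32*8=256
r4=120+4=124
r3=4-2=2
CMP r3, #0  (cmp 2,0)
BGT loop: taken
r6=M[124]=30
r6=30-3=27
r6=27*2=54
r6=54*8=432
r4=124+4=128
r3=2-2=0
CMP r3, #0  (cmp 0,0)
BGT loop: not taken
STR r6, [104] → M[104]=432
halt.
Total executed instructions: 61.

61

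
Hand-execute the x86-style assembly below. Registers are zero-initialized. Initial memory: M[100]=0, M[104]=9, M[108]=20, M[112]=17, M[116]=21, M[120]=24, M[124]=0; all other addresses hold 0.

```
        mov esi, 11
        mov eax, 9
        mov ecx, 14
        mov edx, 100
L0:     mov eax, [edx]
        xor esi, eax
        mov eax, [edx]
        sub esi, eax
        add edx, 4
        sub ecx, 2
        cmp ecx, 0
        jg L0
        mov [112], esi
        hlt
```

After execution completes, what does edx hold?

128

after mov esi, 11: esi=11
after mov eax, 9: eax=9
after mov ecx, 14: ecx=14
after mov edx, 100: edx=100
after mov eax, [edx]: eax=M[100]=0
after xor esi, eax: esi=11^0=11
after mov eax, [edx]: eax=M[100]=0
after sub esi, eax: esi=11-0=11
after add edx, 4: edx=100+4=104
after sub ecx, 2: ecx=14-2=12
cmp ecx, 0  (cmp 12,0)
jg L0: taken
after mov eax, [edx]: eax=M[104]=9
after xor esi, eax: esi=11^9=2
after mov eax, [edx]: eax=M[104]=9
after sub esi, eax: esi=2-9=-7
after add edx, 4: edx=104+4=108
after sub ecx, 2: ecx=12-2=10
cmp ecx, 0  (cmp 10,0)
jg L0: taken
after mov eax, [edx]: eax=M[108]=20
after xor esi, eax: esi=(-7)^20=-19
after mov eax, [edx]: eax=M[108]=20
after sub esi, eax: esi=(-19)-20=-39
after add edx, 4: edx=108+4=112
after sub ecx, 2: ecx=10-2=8
cmp ecx, 0  (cmp 8,0)
jg L0: taken
after mov eax, [edx]: eax=M[112]=17
after xor esi, eax: esi=(-39)^17=-56
after mov eax, [edx]: eax=M[112]=17
after sub esi, eax: esi=(-56)-17=-73
after add edx, 4: edx=112+4=116
after sub ecx, 2: ecx=8-2=6
cmp ecx, 0  (cmp 6,0)
jg L0: taken
after mov eax, [edx]: eax=M[116]=21
after xor esi, eax: esi=(-73)^21=-94
after mov eax, [edx]: eax=M[116]=21
after sub esi, eax: esi=(-94)-21=-115
after add edx, 4: edx=116+4=120
after sub ecx, 2: ecx=6-2=4
cmp ecx, 0  (cmp 4,0)
jg L0: taken
after mov eax, [edx]: eax=M[120]=24
after xor esi, eax: esi=(-115)^24=-107
after mov eax, [edx]: eax=M[120]=24
after sub esi, eax: esi=(-107)-24=-131
after add edx, 4: edx=120+4=124
after sub ecx, 2: ecx=4-2=2
cmp ecx, 0  (cmp 2,0)
jg L0: taken
after mov eax, [edx]: eax=M[124]=0
after xor esi, eax: esi=(-131)^0=-131
after mov eax, [edx]: eax=M[124]=0
after sub esi, eax: esi=(-131)-0=-131
after add edx, 4: edx=124+4=128
after sub ecx, 2: ecx=2-2=0
cmp ecx, 0  (cmp 0,0)
jg L0: not taken
mov [112], esi → M[112]=-131
halt.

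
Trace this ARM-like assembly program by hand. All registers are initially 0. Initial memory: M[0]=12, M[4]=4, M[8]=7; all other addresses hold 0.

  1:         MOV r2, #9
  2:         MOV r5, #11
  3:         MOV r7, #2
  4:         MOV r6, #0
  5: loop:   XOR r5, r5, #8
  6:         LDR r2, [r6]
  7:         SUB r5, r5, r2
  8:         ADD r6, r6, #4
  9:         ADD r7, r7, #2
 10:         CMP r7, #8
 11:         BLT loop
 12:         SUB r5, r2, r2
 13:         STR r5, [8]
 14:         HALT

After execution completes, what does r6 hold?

12

after MOV r2, #9: r2=9
after MOV r5, #11: r5=11
after MOV r7, #2: r7=2
after MOV r6, #0: r6=0
after XOR r5, r5, #8: r5=11^8=3
after LDR r2, [r6]: r2=M[0]=12
after SUB r5, r5, r2: r5=3-12=-9
after ADD r6, r6, #4: r6=0+4=4
after ADD r7, r7, #2: r7=2+2=4
CMP r7, #8  (cmp 4,8)
BLT loop: taken
after XOR r5, r5, #8: r5=(-9)^8=-1
after LDR r2, [r6]: r2=M[4]=4
after SUB r5, r5, r2: r5=(-1)-4=-5
after ADD r6, r6, #4: r6=4+4=8
after ADD r7, r7, #2: r7=4+2=6
CMP r7, #8  (cmp 6,8)
BLT loop: taken
after XOR r5, r5, #8: r5=(-5)^8=-13
after LDR r2, [r6]: r2=M[8]=7
after SUB r5, r5, r2: r5=(-13)-7=-20
after ADD r6, r6, #4: r6=8+4=12
after ADD r7, r7, #2: r7=6+2=8
CMP r7, #8  (cmp 8,8)
BLT loop: not taken
after SUB r5, r2, r2: r5=7-7=0
STR r5, [8] → M[8]=0
halt.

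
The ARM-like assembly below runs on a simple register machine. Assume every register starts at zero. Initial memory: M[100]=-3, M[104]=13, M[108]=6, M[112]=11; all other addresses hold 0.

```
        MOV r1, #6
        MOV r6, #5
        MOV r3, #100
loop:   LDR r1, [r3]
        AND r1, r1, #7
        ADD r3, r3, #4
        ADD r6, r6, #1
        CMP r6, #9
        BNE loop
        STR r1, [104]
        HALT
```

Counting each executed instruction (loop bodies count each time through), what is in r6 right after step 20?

MOV r1, #6 → r1=6
MOV r6, #5 → r6=5
MOV r3, #100 → r3=100
LDR r1, [r3] → r1=M[100]=-3
AND r1, r1, #7 → r1=(-3)&7=5
ADD r3, r3, #4 → r3=100+4=104
ADD r6, r6, #1 → r6=5+1=6
CMP r6, #9  (cmp 6,9)
BNE loop: taken
LDR r1, [r3] → r1=M[104]=13
AND r1, r1, #7 → r1=13&7=5
ADD r3, r3, #4 → r3=104+4=108
ADD r6, r6, #1 → r6=6+1=7
CMP r6, #9  (cmp 7,9)
BNE loop: taken
LDR r1, [r3] → r1=M[108]=6
AND r1, r1, #7 → r1=6&7=6
ADD r3, r3, #4 → r3=108+4=112
ADD r6, r6, #1 → r6=7+1=8
CMP r6, #9  (cmp 8,9)
After step 20: r6 = 8.

8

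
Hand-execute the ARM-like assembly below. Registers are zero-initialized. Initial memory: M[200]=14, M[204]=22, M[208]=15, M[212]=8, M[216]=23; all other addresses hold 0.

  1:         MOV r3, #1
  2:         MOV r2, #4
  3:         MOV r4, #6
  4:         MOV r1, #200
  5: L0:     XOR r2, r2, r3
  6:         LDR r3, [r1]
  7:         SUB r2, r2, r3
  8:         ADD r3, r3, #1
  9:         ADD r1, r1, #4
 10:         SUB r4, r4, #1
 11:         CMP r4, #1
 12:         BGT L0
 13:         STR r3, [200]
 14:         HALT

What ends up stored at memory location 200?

24

after MOV r3, #1: r3=1
after MOV r2, #4: r2=4
after MOV r4, #6: r4=6
after MOV r1, #200: r1=200
after XOR r2, r2, r3: r2=4^1=5
after LDR r3, [r1]: r3=M[200]=14
after SUB r2, r2, r3: r2=5-14=-9
after ADD r3, r3, #1: r3=14+1=15
after ADD r1, r1, #4: r1=200+4=204
after SUB r4, r4, #1: r4=6-1=5
CMP r4, #1  (cmp 5,1)
BGT L0: taken
after XOR r2, r2, r3: r2=(-9)^15=-8
after LDR r3, [r1]: r3=M[204]=22
after SUB r2, r2, r3: r2=(-8)-22=-30
after ADD r3, r3, #1: r3=22+1=23
after ADD r1, r1, #4: r1=204+4=208
after SUB r4, r4, #1: r4=5-1=4
CMP r4, #1  (cmp 4,1)
BGT L0: taken
after XOR r2, r2, r3: r2=(-30)^23=-11
after LDR r3, [r1]: r3=M[208]=15
after SUB r2, r2, r3: r2=(-11)-15=-26
after ADD r3, r3, #1: r3=15+1=16
after ADD r1, r1, #4: r1=208+4=212
after SUB r4, r4, #1: r4=4-1=3
CMP r4, #1  (cmp 3,1)
BGT L0: taken
after XOR r2, r2, r3: r2=(-26)^16=-10
after LDR r3, [r1]: r3=M[212]=8
after SUB r2, r2, r3: r2=(-10)-8=-18
after ADD r3, r3, #1: r3=8+1=9
after ADD r1, r1, #4: r1=212+4=216
after SUB r4, r4, #1: r4=3-1=2
CMP r4, #1  (cmp 2,1)
BGT L0: taken
after XOR r2, r2, r3: r2=(-18)^9=-25
after LDR r3, [r1]: r3=M[216]=23
after SUB r2, r2, r3: r2=(-25)-23=-48
after ADD r3, r3, #1: r3=23+1=24
after ADD r1, r1, #4: r1=216+4=220
after SUB r4, r4, #1: r4=2-1=1
CMP r4, #1  (cmp 1,1)
BGT L0: not taken
STR r3, [200] → M[200]=24
halt.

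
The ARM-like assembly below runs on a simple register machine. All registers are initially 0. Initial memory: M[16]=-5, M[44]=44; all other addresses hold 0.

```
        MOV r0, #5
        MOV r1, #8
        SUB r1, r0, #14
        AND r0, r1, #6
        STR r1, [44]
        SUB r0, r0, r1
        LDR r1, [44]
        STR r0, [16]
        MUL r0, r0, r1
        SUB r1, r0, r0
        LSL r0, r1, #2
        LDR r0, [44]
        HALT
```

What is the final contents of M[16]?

15

MOV r0, #5 → r0=5
MOV r1, #8 → r1=8
SUB r1, r0, #14 → r1=5-14=-9
AND r0, r1, #6 → r0=(-9)&6=6
STR r1, [44] → M[44]=-9
SUB r0, r0, r1 → r0=6-(-9)=15
LDR r1, [44] → r1=M[44]=-9
STR r0, [16] → M[16]=15
MUL r0, r0, r1 → r0=15*(-9)=-135
SUB r1, r0, r0 → r1=(-135)-(-135)=0
LSL r0, r1, #2 → r0=0<<2=0
LDR r0, [44] → r0=M[44]=-9
halt.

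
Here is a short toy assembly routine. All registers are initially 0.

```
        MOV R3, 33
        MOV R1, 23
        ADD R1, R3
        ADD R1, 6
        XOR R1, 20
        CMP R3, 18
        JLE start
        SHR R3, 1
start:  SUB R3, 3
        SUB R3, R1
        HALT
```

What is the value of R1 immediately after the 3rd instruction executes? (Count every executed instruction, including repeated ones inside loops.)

R3=33
R1=23
R1=23+33=56
After step 3: R1 = 56.

56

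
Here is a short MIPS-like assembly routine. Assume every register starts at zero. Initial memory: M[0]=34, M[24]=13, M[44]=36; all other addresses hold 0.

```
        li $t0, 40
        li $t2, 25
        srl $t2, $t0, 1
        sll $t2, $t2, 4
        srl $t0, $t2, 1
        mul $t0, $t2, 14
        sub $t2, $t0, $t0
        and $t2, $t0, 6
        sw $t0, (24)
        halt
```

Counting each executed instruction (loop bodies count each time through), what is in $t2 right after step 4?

320

after li $t0, 40: $t0=40
after li $t2, 25: $t2=25
after srl $t2, $t0, 1: $t2=40>>1=20
after sll $t2, $t2, 4: $t2=20<<4=320
After step 4: $t2 = 320.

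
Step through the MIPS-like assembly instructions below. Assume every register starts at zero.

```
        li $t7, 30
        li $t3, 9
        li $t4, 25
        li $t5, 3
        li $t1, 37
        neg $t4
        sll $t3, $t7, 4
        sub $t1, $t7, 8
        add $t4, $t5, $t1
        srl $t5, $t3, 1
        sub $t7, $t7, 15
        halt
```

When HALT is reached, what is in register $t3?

li $t7, 30 → $t7=30
li $t3, 9 → $t3=9
li $t4, 25 → $t4=25
li $t5, 3 → $t5=3
li $t1, 37 → $t1=37
neg $t4 → $t4=-(25)=-25
sll $t3, $t7, 4 → $t3=30<<4=480
sub $t1, $t7, 8 → $t1=30-8=22
add $t4, $t5, $t1 → $t4=3+22=25
srl $t5, $t3, 1 → $t5=480>>1=240
sub $t7, $t7, 15 → $t7=30-15=15
halt.

480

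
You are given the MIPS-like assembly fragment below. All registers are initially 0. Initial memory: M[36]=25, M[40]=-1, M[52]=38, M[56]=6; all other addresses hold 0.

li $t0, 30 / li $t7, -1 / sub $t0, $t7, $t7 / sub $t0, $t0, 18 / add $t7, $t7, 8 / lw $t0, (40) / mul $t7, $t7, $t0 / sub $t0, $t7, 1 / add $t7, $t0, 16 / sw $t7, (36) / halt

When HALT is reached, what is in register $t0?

-8

after li $t0, 30: $t0=30
after li $t7, -1: $t7=-1
after sub $t0, $t7, $t7: $t0=(-1)-(-1)=0
after sub $t0, $t0, 18: $t0=0-18=-18
after add $t7, $t7, 8: $t7=(-1)+8=7
after lw $t0, (40): $t0=M[40]=-1
after mul $t7, $t7, $t0: $t7=7*(-1)=-7
after sub $t0, $t7, 1: $t0=(-7)-1=-8
after add $t7, $t0, 16: $t7=(-8)+16=8
sw $t7, (36) → M[36]=8
halt.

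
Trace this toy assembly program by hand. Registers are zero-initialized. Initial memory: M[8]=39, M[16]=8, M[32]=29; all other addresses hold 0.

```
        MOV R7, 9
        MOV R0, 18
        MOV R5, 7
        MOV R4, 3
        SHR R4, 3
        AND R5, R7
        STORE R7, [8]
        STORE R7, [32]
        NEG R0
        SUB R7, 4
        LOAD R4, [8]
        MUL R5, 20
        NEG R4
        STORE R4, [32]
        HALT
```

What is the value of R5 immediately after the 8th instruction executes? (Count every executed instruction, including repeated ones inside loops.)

after MOV R7, 9: R7=9
after MOV R0, 18: R0=18
after MOV R5, 7: R5=7
after MOV R4, 3: R4=3
after SHR R4, 3: R4=3>>3=0
after AND R5, R7: R5=7&9=1
STORE R7, [8] → M[8]=9
STORE R7, [32] → M[32]=9
After step 8: R5 = 1.

1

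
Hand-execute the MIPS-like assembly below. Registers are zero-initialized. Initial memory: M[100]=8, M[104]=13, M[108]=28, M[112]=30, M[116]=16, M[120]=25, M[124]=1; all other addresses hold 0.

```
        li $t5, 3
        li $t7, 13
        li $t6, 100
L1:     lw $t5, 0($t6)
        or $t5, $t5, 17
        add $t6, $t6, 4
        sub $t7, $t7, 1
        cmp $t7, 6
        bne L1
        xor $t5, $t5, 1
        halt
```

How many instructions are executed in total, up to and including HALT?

47

li $t5, 3 → $t5=3
li $t7, 13 → $t7=13
li $t6, 100 → $t6=100
lw $t5, 0($t6) → $t5=M[100]=8
or $t5, $t5, 17 → $t5=8|17=25
add $t6, $t6, 4 → $t6=100+4=104
sub $t7, $t7, 1 → $t7=13-1=12
cmp $t7, 6  (cmp 12,6)
bne L1: taken
lw $t5, 0($t6) → $t5=M[104]=13
or $t5, $t5, 17 → $t5=13|17=29
add $t6, $t6, 4 → $t6=104+4=108
sub $t7, $t7, 1 → $t7=12-1=11
cmp $t7, 6  (cmp 11,6)
bne L1: taken
lw $t5, 0($t6) → $t5=M[108]=28
or $t5, $t5, 17 → $t5=28|17=29
add $t6, $t6, 4 → $t6=108+4=112
sub $t7, $t7, 1 → $t7=11-1=10
cmp $t7, 6  (cmp 10,6)
bne L1: taken
lw $t5, 0($t6) → $t5=M[112]=30
or $t5, $t5, 17 → $t5=30|17=31
add $t6, $t6, 4 → $t6=112+4=116
sub $t7, $t7, 1 → $t7=10-1=9
cmp $t7, 6  (cmp 9,6)
bne L1: taken
lw $t5, 0($t6) → $t5=M[116]=16
or $t5, $t5, 17 → $t5=16|17=17
add $t6, $t6, 4 → $t6=116+4=120
sub $t7, $t7, 1 → $t7=9-1=8
cmp $t7, 6  (cmp 8,6)
bne L1: taken
lw $t5, 0($t6) → $t5=M[120]=25
or $t5, $t5, 17 → $t5=25|17=25
add $t6, $t6, 4 → $t6=120+4=124
sub $t7, $t7, 1 → $t7=8-1=7
cmp $t7, 6  (cmp 7,6)
bne L1: taken
lw $t5, 0($t6) → $t5=M[124]=1
or $t5, $t5, 17 → $t5=1|17=17
add $t6, $t6, 4 → $t6=124+4=128
sub $t7, $t7, 1 → $t7=7-1=6
cmp $t7, 6  (cmp 6,6)
bne L1: not taken
xor $t5, $t5, 1 → $t5=17^1=16
halt.
Total executed instructions: 47.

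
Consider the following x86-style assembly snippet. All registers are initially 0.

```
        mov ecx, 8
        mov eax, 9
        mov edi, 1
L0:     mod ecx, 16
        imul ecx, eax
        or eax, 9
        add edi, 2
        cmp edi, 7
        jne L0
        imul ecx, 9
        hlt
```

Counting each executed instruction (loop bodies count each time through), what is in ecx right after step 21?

ecx=8
eax=9
edi=1
ecx=8%16=8
ecx=8*9=72
eax=9|9=9
edi=1+2=3
cmp edi, 7  (cmp 3,7)
jne L0: taken
ecx=72%16=8
ecx=8*9=72
eax=9|9=9
edi=3+2=5
cmp edi, 7  (cmp 5,7)
jne L0: taken
ecx=72%16=8
ecx=8*9=72
eax=9|9=9
edi=5+2=7
cmp edi, 7  (cmp 7,7)
jne L0: not taken
After step 21: ecx = 72.

72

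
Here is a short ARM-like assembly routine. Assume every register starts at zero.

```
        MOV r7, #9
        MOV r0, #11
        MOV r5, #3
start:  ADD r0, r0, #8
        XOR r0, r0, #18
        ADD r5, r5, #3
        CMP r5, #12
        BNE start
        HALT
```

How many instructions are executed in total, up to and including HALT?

19

r7=9
r0=11
r5=3
r0=11+8=19
r0=19^18=1
r5=3+3=6
CMP r5, #12  (cmp 6,12)
BNE start: taken
r0=1+8=9
r0=9^18=27
r5=6+3=9
CMP r5, #12  (cmp 9,12)
BNE start: taken
r0=27+8=35
r0=35^18=49
r5=9+3=12
CMP r5, #12  (cmp 12,12)
BNE start: not taken
halt.
Total executed instructions: 19.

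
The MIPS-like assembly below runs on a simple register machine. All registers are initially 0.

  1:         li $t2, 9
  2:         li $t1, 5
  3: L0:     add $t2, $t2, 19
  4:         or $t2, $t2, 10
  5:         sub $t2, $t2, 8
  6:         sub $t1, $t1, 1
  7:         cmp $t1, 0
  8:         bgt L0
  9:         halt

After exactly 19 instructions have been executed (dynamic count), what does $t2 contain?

54

li $t2, 9 → $t2=9
li $t1, 5 → $t1=5
add $t2, $t2, 19 → $t2=9+19=28
or $t2, $t2, 10 → $t2=28|10=30
sub $t2, $t2, 8 → $t2=30-8=22
sub $t1, $t1, 1 → $t1=5-1=4
cmp $t1, 0  (cmp 4,0)
bgt L0: taken
add $t2, $t2, 19 → $t2=22+19=41
or $t2, $t2, 10 → $t2=41|10=43
sub $t2, $t2, 8 → $t2=43-8=35
sub $t1, $t1, 1 → $t1=4-1=3
cmp $t1, 0  (cmp 3,0)
bgt L0: taken
add $t2, $t2, 19 → $t2=35+19=54
or $t2, $t2, 10 → $t2=54|10=62
sub $t2, $t2, 8 → $t2=62-8=54
sub $t1, $t1, 1 → $t1=3-1=2
cmp $t1, 0  (cmp 2,0)
After step 19: $t2 = 54.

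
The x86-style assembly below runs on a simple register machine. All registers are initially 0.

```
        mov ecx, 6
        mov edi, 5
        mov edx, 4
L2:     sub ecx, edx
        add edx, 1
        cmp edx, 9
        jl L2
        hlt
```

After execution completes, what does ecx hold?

mov ecx, 6 → ecx=6
mov edi, 5 → edi=5
mov edx, 4 → edx=4
sub ecx, edx → ecx=6-4=2
add edx, 1 → edx=4+1=5
cmp edx, 9  (cmp 5,9)
jl L2: taken
sub ecx, edx → ecx=2-5=-3
add edx, 1 → edx=5+1=6
cmp edx, 9  (cmp 6,9)
jl L2: taken
sub ecx, edx → ecx=(-3)-6=-9
add edx, 1 → edx=6+1=7
cmp edx, 9  (cmp 7,9)
jl L2: taken
sub ecx, edx → ecx=(-9)-7=-16
add edx, 1 → edx=7+1=8
cmp edx, 9  (cmp 8,9)
jl L2: taken
sub ecx, edx → ecx=(-16)-8=-24
add edx, 1 → edx=8+1=9
cmp edx, 9  (cmp 9,9)
jl L2: not taken
halt.

-24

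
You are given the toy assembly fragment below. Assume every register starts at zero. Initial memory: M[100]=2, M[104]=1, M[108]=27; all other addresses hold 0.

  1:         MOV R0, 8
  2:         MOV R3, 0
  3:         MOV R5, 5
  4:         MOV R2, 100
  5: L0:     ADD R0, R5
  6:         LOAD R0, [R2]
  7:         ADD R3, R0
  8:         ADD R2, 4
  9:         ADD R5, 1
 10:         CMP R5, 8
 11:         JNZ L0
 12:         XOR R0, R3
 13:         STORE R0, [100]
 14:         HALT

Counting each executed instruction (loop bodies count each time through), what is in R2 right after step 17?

108

R0=8
R3=0
R5=5
R2=100
R0=8+5=13
R0=M[100]=2
R3=0+2=2
R2=100+4=104
R5=5+1=6
CMP R5, 8  (cmp 6,8)
JNZ L0: taken
R0=2+6=8
R0=M[104]=1
R3=2+1=3
R2=104+4=108
R5=6+1=7
CMP R5, 8  (cmp 7,8)
After step 17: R2 = 108.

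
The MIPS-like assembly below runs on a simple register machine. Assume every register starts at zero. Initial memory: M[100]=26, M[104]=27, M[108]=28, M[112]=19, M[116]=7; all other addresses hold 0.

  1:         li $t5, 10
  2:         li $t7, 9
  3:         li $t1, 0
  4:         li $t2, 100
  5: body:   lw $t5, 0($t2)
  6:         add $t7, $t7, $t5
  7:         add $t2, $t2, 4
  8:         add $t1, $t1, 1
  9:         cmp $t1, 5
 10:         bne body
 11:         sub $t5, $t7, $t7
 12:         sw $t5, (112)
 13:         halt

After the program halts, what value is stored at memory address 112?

li $t5, 10 → $t5=10
li $t7, 9 → $t7=9
li $t1, 0 → $t1=0
li $t2, 100 → $t2=100
lw $t5, 0($t2) → $t5=M[100]=26
add $t7, $t7, $t5 → $t7=9+26=35
add $t2, $t2, 4 → $t2=100+4=104
add $t1, $t1, 1 → $t1=0+1=1
cmp $t1, 5  (cmp 1,5)
bne body: taken
lw $t5, 0($t2) → $t5=M[104]=27
add $t7, $t7, $t5 → $t7=35+27=62
add $t2, $t2, 4 → $t2=104+4=108
add $t1, $t1, 1 → $t1=1+1=2
cmp $t1, 5  (cmp 2,5)
bne body: taken
lw $t5, 0($t2) → $t5=M[108]=28
add $t7, $t7, $t5 → $t7=62+28=90
add $t2, $t2, 4 → $t2=108+4=112
add $t1, $t1, 1 → $t1=2+1=3
cmp $t1, 5  (cmp 3,5)
bne body: taken
lw $t5, 0($t2) → $t5=M[112]=19
add $t7, $t7, $t5 → $t7=90+19=109
add $t2, $t2, 4 → $t2=112+4=116
add $t1, $t1, 1 → $t1=3+1=4
cmp $t1, 5  (cmp 4,5)
bne body: taken
lw $t5, 0($t2) → $t5=M[116]=7
add $t7, $t7, $t5 → $t7=109+7=116
add $t2, $t2, 4 → $t2=116+4=120
add $t1, $t1, 1 → $t1=4+1=5
cmp $t1, 5  (cmp 5,5)
bne body: not taken
sub $t5, $t7, $t7 → $t5=116-116=0
sw $t5, (112) → M[112]=0
halt.

0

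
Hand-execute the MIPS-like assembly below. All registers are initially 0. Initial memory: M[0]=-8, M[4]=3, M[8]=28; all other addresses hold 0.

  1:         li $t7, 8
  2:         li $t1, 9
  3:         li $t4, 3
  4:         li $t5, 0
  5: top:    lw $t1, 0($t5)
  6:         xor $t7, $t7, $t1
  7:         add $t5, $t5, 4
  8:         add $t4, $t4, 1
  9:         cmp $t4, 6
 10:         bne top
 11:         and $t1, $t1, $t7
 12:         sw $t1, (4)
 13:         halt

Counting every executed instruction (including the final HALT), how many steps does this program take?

25

after li $t7, 8: $t7=8
after li $t1, 9: $t1=9
after li $t4, 3: $t4=3
after li $t5, 0: $t5=0
after lw $t1, 0($t5): $t1=M[0]=-8
after xor $t7, $t7, $t1: $t7=8^(-8)=-16
after add $t5, $t5, 4: $t5=0+4=4
after add $t4, $t4, 1: $t4=3+1=4
cmp $t4, 6  (cmp 4,6)
bne top: taken
after lw $t1, 0($t5): $t1=M[4]=3
after xor $t7, $t7, $t1: $t7=(-16)^3=-13
after add $t5, $t5, 4: $t5=4+4=8
after add $t4, $t4, 1: $t4=4+1=5
cmp $t4, 6  (cmp 5,6)
bne top: taken
after lw $t1, 0($t5): $t1=M[8]=28
after xor $t7, $t7, $t1: $t7=(-13)^28=-17
after add $t5, $t5, 4: $t5=8+4=12
after add $t4, $t4, 1: $t4=5+1=6
cmp $t4, 6  (cmp 6,6)
bne top: not taken
after and $t1, $t1, $t7: $t1=28&(-17)=12
sw $t1, (4) → M[4]=12
halt.
Total executed instructions: 25.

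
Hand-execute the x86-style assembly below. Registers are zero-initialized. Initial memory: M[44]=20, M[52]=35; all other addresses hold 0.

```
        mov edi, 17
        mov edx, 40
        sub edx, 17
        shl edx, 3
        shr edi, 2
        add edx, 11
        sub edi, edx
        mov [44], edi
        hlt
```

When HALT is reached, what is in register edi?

mov edi, 17 → edi=17
mov edx, 40 → edx=40
sub edx, 17 → edx=40-17=23
shl edx, 3 → edx=23<<3=184
shr edi, 2 → edi=17>>2=4
add edx, 11 → edx=184+11=195
sub edi, edx → edi=4-195=-191
mov [44], edi → M[44]=-191
halt.

-191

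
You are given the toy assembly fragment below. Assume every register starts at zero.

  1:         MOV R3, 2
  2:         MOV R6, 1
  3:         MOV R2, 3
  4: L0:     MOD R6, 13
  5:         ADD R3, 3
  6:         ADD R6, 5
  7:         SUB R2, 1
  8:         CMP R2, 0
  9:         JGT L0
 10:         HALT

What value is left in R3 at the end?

11

after MOV R3, 2: R3=2
after MOV R6, 1: R6=1
after MOV R2, 3: R2=3
after MOD R6, 13: R6=1%13=1
after ADD R3, 3: R3=2+3=5
after ADD R6, 5: R6=1+5=6
after SUB R2, 1: R2=3-1=2
CMP R2, 0  (cmp 2,0)
JGT L0: taken
after MOD R6, 13: R6=6%13=6
after ADD R3, 3: R3=5+3=8
after ADD R6, 5: R6=6+5=11
after SUB R2, 1: R2=2-1=1
CMP R2, 0  (cmp 1,0)
JGT L0: taken
after MOD R6, 13: R6=11%13=11
after ADD R3, 3: R3=8+3=11
after ADD R6, 5: R6=11+5=16
after SUB R2, 1: R2=1-1=0
CMP R2, 0  (cmp 0,0)
JGT L0: not taken
halt.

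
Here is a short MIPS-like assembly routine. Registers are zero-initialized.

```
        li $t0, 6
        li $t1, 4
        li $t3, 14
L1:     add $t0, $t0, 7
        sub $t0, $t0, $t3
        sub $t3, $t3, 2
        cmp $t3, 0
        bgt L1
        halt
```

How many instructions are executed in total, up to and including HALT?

39

$t0=6
$t1=4
$t3=14
$t0=6+7=13
$t0=13-14=-1
$t3=14-2=12
cmp $t3, 0  (cmp 12,0)
bgt L1: taken
$t0=(-1)+7=6
$t0=6-12=-6
$t3=12-2=10
cmp $t3, 0  (cmp 10,0)
bgt L1: taken
$t0=(-6)+7=1
$t0=1-10=-9
$t3=10-2=8
cmp $t3, 0  (cmp 8,0)
bgt L1: taken
$t0=(-9)+7=-2
$t0=(-2)-8=-10
$t3=8-2=6
cmp $t3, 0  (cmp 6,0)
bgt L1: taken
$t0=(-10)+7=-3
$t0=(-3)-6=-9
$t3=6-2=4
cmp $t3, 0  (cmp 4,0)
bgt L1: taken
$t0=(-9)+7=-2
$t0=(-2)-4=-6
$t3=4-2=2
cmp $t3, 0  (cmp 2,0)
bgt L1: taken
$t0=(-6)+7=1
$t0=1-2=-1
$t3=2-2=0
cmp $t3, 0  (cmp 0,0)
bgt L1: not taken
halt.
Total executed instructions: 39.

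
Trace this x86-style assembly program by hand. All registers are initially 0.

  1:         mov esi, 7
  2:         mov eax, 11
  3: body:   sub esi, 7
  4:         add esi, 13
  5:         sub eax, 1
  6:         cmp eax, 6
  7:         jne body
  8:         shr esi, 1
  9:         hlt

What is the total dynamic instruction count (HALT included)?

after mov esi, 7: esi=7
after mov eax, 11: eax=11
after sub esi, 7: esi=7-7=0
after add esi, 13: esi=0+13=13
after sub eax, 1: eax=11-1=10
cmp eax, 6  (cmp 10,6)
jne body: taken
after sub esi, 7: esi=13-7=6
after add esi, 13: esi=6+13=19
after sub eax, 1: eax=10-1=9
cmp eax, 6  (cmp 9,6)
jne body: taken
after sub esi, 7: esi=19-7=12
after add esi, 13: esi=12+13=25
after sub eax, 1: eax=9-1=8
cmp eax, 6  (cmp 8,6)
jne body: taken
after sub esi, 7: esi=25-7=18
after add esi, 13: esi=18+13=31
after sub eax, 1: eax=8-1=7
cmp eax, 6  (cmp 7,6)
jne body: taken
after sub esi, 7: esi=31-7=24
after add esi, 13: esi=24+13=37
after sub eax, 1: eax=7-1=6
cmp eax, 6  (cmp 6,6)
jne body: not taken
after shr esi, 1: esi=37>>1=18
halt.
Total executed instructions: 29.

29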